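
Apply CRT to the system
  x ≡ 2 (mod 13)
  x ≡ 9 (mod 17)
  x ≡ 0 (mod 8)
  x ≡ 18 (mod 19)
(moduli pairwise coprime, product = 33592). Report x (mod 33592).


Product of moduli M = 13 · 17 · 8 · 19 = 33592.
Merge one congruence at a time:
  Start: x ≡ 2 (mod 13).
  Combine with x ≡ 9 (mod 17); new modulus lcm = 221.
    Write x = 2 + 13·t and substitute into x ≡ 9 (mod 17): 13·t ≡ 9 − 2 = 7 (mod 17).
    The inverse of 13 mod 17 is 4 (since 13·4 = 52 = 3·17 + 1), so t ≡ 4·7 = 28 ≡ 11 (mod 17).
    Then x = 2 + 13·11 = 145, valid modulo lcm(13, 17) = 221: x ≡ 145 (mod 221).
  Combine with x ≡ 0 (mod 8); new modulus lcm = 1768.
    Write x = 145 + 221·t and substitute into x ≡ 0 (mod 8): 221·t ≡ 0 − 145 = -145 (mod 8).
    Reduce coefficients mod 8: 5·t ≡ 7 (mod 8).
    The inverse of 5 mod 8 is 5 (since 5·5 = 25 = 3·8 + 1), so t ≡ 5·7 = 35 ≡ 3 (mod 8).
    Then x = 145 + 221·3 = 808, valid modulo lcm(221, 8) = 1768: x ≡ 808 (mod 1768).
  Combine with x ≡ 18 (mod 19); new modulus lcm = 33592.
    Write x = 808 + 1768·t and substitute into x ≡ 18 (mod 19): 1768·t ≡ 18 − 808 = -790 (mod 19).
    Reduce coefficients mod 19: 1·t ≡ 8 (mod 19).
    So t ≡ 8 (mod 19).
    Then x = 808 + 1768·8 = 14952, valid modulo lcm(1768, 19) = 33592: x ≡ 14952 (mod 33592).
Verify against each original: 14952 mod 13 = 2, 14952 mod 17 = 9, 14952 mod 8 = 0, 14952 mod 19 = 18.

x ≡ 14952 (mod 33592).


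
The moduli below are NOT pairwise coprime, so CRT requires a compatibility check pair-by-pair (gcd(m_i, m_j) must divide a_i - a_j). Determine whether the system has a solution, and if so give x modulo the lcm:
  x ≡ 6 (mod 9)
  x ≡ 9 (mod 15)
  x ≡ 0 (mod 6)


Moduli 9, 15, 6 are not pairwise coprime, so CRT works modulo lcm(m_i) when all pairwise compatibility conditions hold.
Pairwise compatibility: gcd(m_i, m_j) must divide a_i - a_j for every pair.
Merge one congruence at a time:
  Start: x ≡ 6 (mod 9).
  Combine with x ≡ 9 (mod 15): gcd(9, 15) = 3; 9 - 6 = 3, which IS divisible by 3, so compatible.
    Write x = 6 + 9·t and substitute into x ≡ 9 (mod 15): 9·t ≡ 9 − 6 = 3 (mod 15).
    Divide the congruence (and modulus) by g = 3: 3·t ≡ 1 (mod 5).
    The inverse of 3 mod 5 is 2 (since 3·2 = 6 = 1·5 + 1), so t ≡ 2·1 = 2 ≡ 2 (mod 5).
    Then x = 6 + 9·2 = 24, valid modulo lcm(9, 15) = 45: x ≡ 24 (mod 45).
  Combine with x ≡ 0 (mod 6): gcd(45, 6) = 3; 0 - 24 = -24, which IS divisible by 3, so compatible.
    Write x = 24 + 45·t and substitute into x ≡ 0 (mod 6): 45·t ≡ 0 − 24 = -24 (mod 6).
    Divide the congruence (and modulus) by g = 3: 15·t ≡ -8 (mod 2).
    Reduce coefficients mod 2: 1·t ≡ 0 (mod 2).
    So t ≡ 0 (mod 2).
    Then x = 24 + 45·0 = 24, valid modulo lcm(45, 6) = 90: x ≡ 24 (mod 90).
Verify: 24 mod 9 = 6, 24 mod 15 = 9, 24 mod 6 = 0.

x ≡ 24 (mod 90).


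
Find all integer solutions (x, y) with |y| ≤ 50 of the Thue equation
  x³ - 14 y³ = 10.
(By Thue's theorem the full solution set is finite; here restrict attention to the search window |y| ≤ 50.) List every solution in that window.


The equation is x³ - 14y³ = 10. For fixed y, x³ = 14·y³ + 10, so a solution requires the RHS to be a perfect cube.
Strategy: iterate y from -50 to 50, compute RHS = 14·y³ + 10, and check whether it is a (positive or negative) perfect cube.
Check small values of y:
  y = 0: RHS = 10 is not a perfect cube.
  y = 1: RHS = 24 is not a perfect cube.
  y = -1: RHS = -4 is not a perfect cube.
  y = 2: RHS = 122 is not a perfect cube.
  y = -2: RHS = -102 is not a perfect cube.
  y = 3: RHS = 388 is not a perfect cube.
  y = -3: RHS = -368 is not a perfect cube.
Continuing the search up to |y| = 50 finds no solutions either.
No (x, y) in the scanned range satisfies the equation.

No integer solutions with |y| ≤ 50.


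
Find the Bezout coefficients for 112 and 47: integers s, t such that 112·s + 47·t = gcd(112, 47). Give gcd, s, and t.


Euclidean algorithm on (112, 47) — divide until remainder is 0:
  112 = 2 · 47 + 18
  47 = 2 · 18 + 11
  18 = 1 · 11 + 7
  11 = 1 · 7 + 4
  7 = 1 · 4 + 3
  4 = 1 · 3 + 1
  3 = 3 · 1 + 0
gcd(112, 47) = 1.
Track Bezout coefficients alongside the remainders: start with r₀ = 112 = a·1 + b·0 (s = 1, t = 0) and r₁ = 47 = a·0 + b·1 (s = 0, t = 1); each new remainder r_{k+1} = r_{k-1} − q_k·r_k inherits s_{k+1} = s_{k-1} − q_k·s_k, t_{k+1} = t_{k-1} − q_k·t_k, so r_k = a·s_k + b·t_k at every step:
  q = 2: r = 18, s = 1 − 2·0 = 1, t = 0 − 2·1 = -2  (check: 112·1 + 47·(-2) = 18)
  q = 2: r = 11, s = 0 − 2·1 = -2, t = 1 − 2·(-2) = 5  (check: 112·(-2) + 47·5 = 11)
  q = 1: r = 7, s = 1 − 1·(-2) = 3, t = -2 − 1·5 = -7  (check: 112·3 + 47·(-7) = 7)
  q = 1: r = 4, s = -2 − 1·3 = -5, t = 5 − 1·(-7) = 12  (check: 112·(-5) + 47·12 = 4)
  q = 1: r = 3, s = 3 − 1·(-5) = 8, t = -7 − 1·12 = -19  (check: 112·8 + 47·(-19) = 3)
  q = 1: r = 1, s = -5 − 1·8 = -13, t = 12 − 1·(-19) = 31  (check: 112·(-13) + 47·31 = 1)
The row with r = 1 (the gcd) gives the Bezout coefficients s = -13, t = 31.
Result: 112 · (-13) + 47 · (31) = 1.

gcd(112, 47) = 1; s = -13, t = 31 (check: 112·(-13) + 47·31 = 1).


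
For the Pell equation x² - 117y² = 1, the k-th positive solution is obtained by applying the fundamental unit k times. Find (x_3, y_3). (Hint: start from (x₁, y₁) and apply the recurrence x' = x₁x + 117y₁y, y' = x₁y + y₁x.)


Step 1: Find the fundamental solution (x₁, y₁) of x² - 117y² = 1.
  Expand √117 as a continued fraction. a₀ = ⌊√117⌋ = 10; iterate m_{k+1} = d_k·a_k − m_k, d_{k+1} = (117 − m_{k+1}²)/d_k, a_{k+1} = ⌊(a₀ + m_{k+1})/d_{k+1}⌋ (starting m₀ = 0, d₀ = 1), with convergents p_k = a_k·p_{k-1} + p_{k-2}, q_k = a_k·q_{k-1} + q_{k-2} (p₋₁ = 1, q₋₁ = 0):
  k = 0: a₀ = 10; p₀/q₀ = 10/1; p₀² − 117·q₀² = 100 − 117 = -17.
  k = 1: m = 10, d = 17, a = ⌊(10 + 10)/17⌋ = 1; p/q = (1·10 + 1)/(1·1 + 0) = 11/1; p² − 117·q² = 121 − 117 = 4.
  k = 2: m = 7, d = 4, a = ⌊(10 + 7)/4⌋ = 4; p/q = (4·11 + 10)/(4·1 + 1) = 54/5; p² − 117·q² = 2916 − 2925 = -9.
  k = 3: m = 9, d = 9, a = ⌊(10 + 9)/9⌋ = 2; p/q = (2·54 + 11)/(2·5 + 1) = 119/11; p² − 117·q² = 14161 − 14157 = 4.
  k = 4: m = 9, d = 4, a = ⌊(10 + 9)/4⌋ = 4; p/q = (4·119 + 54)/(4·11 + 5) = 530/49; p² − 117·q² = 280900 − 280917 = -17.
  k = 5: m = 7, d = 17, a = ⌊(10 + 7)/17⌋ = 1; p/q = (1·530 + 119)/(1·49 + 11) = 649/60; p² − 117·q² = 421201 − 421200 = 1.
  The first convergent with p² − 117·q² = 1 gives the fundamental solution (x₁, y₁) = (649, 60).
Step 2: Apply the recurrence (x_{n+1}, y_{n+1}) = (x₁x_n + 117y₁y_n, x₁y_n + y₁x_n) repeatedly.
  From (x_1, y_1) = (649, 60): x_2 = 649·649 + 117·60·60 = 842401; y_2 = 649·60 + 60·649 = 77880.
  From (x_2, y_2) = (842401, 77880): x_3 = 649·842401 + 117·60·77880 = 1093435849; y_3 = 649·77880 + 60·842401 = 101088180.
Step 3: Verify x_3² - 117·y_3² = 1195601955878350801 - 1195601955878350800 = 1 (should be 1). ✓

(x_1, y_1) = (649, 60); (x_3, y_3) = (1093435849, 101088180).


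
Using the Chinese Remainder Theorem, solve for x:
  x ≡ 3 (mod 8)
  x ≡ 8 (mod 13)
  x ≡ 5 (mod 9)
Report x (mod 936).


Moduli 8, 13, 9 are pairwise coprime; by CRT there is a unique solution modulo M = 8 · 13 · 9 = 936.
Solve pairwise, accumulating the modulus:
  Start with x ≡ 3 (mod 8).
  Combine with x ≡ 8 (mod 13): since gcd(8, 13) = 1, we get a unique residue mod 104.
    Write x = 3 + 8·t and substitute into x ≡ 8 (mod 13): 8·t ≡ 8 − 3 = 5 (mod 13).
    The inverse of 8 mod 13 is 5 (since 8·5 = 40 = 3·13 + 1), so t ≡ 5·5 = 25 ≡ 12 (mod 13).
    Then x = 3 + 8·12 = 99, valid modulo lcm(8, 13) = 104: x ≡ 99 (mod 104).
  Combine with x ≡ 5 (mod 9): since gcd(104, 9) = 1, we get a unique residue mod 936.
    Write x = 99 + 104·t and substitute into x ≡ 5 (mod 9): 104·t ≡ 5 − 99 = -94 (mod 9).
    Reduce coefficients mod 9: 5·t ≡ 5 (mod 9).
    The inverse of 5 mod 9 is 2 (since 5·2 = 10 = 1·9 + 1), so t ≡ 2·5 = 10 ≡ 1 (mod 9).
    Then x = 99 + 104·1 = 203, valid modulo lcm(104, 9) = 936: x ≡ 203 (mod 936).
Verify: 203 mod 8 = 3 ✓, 203 mod 13 = 8 ✓, 203 mod 9 = 5 ✓.

x ≡ 203 (mod 936).


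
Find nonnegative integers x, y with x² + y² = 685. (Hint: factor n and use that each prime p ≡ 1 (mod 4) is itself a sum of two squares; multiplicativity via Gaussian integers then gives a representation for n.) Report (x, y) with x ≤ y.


Step 1: Factor n = 685 = 5 · 137.
Step 2: Check the mod-4 condition on each prime factor: 5 ≡ 1 (mod 4), exponent 1; 137 ≡ 1 (mod 4), exponent 1.
All primes ≡ 3 (mod 4) appear to even exponent (or don't appear), so by the two-squares theorem n IS expressible as a sum of two squares.
Step 3: Build a representation. Here n = 5 · 137 is a product of primes ≡ 1 (mod 4). Each prime p ≡ 1 (mod 4) is itself a sum of two squares; find a² by testing p − a² for a perfect square:
  5: 5 − 1² = 4 = 2² ⇒ 5 = 1² + 2².
  137: 137 − 1² = 136, 137 − 2² = 133, 137 − 3² = 128, 137 − 4² = 121 = 11² ⇒ 137 = 4² + 11².
  Combine using the Brahmagupta–Fibonacci identity (a² + b²)(c² + d²) = (ac − bd)² + (ad + bc)² = (ac + bd)² + (ad − bc)²:
  5 · 137 = 685: from (1² + 2²)(4² + 11²), take (1·4 − 2·11, 1·11 + 2·4) = (4 − 22, 11 + 8) = (-18, 19); dropping signs (only squares matter) gives (18, 19); check 18² + 19² = 324 + 361 = 685 ✓.
Step 4: Order so x ≤ y and verify: 18² + 19² = 324 + 361 = 685 = n. ✓

n = 685 = 18² + 19² (one valid representation with x ≤ y).


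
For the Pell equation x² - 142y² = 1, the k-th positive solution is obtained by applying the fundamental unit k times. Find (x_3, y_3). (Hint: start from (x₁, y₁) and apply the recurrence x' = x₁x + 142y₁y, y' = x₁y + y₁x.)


Step 1: Find the fundamental solution (x₁, y₁) of x² - 142y² = 1.
  Expand √142 as a continued fraction. a₀ = ⌊√142⌋ = 11; iterate m_{k+1} = d_k·a_k − m_k, d_{k+1} = (142 − m_{k+1}²)/d_k, a_{k+1} = ⌊(a₀ + m_{k+1})/d_{k+1}⌋ (starting m₀ = 0, d₀ = 1), with convergents p_k = a_k·p_{k-1} + p_{k-2}, q_k = a_k·q_{k-1} + q_{k-2} (p₋₁ = 1, q₋₁ = 0):
  k = 0: a₀ = 11; p₀/q₀ = 11/1; p₀² − 142·q₀² = 121 − 142 = -21.
  k = 1: m = 11, d = 21, a = ⌊(11 + 11)/21⌋ = 1; p/q = (1·11 + 1)/(1·1 + 0) = 12/1; p² − 142·q² = 144 − 142 = 2.
  k = 2: m = 10, d = 2, a = ⌊(11 + 10)/2⌋ = 10; p/q = (10·12 + 11)/(10·1 + 1) = 131/11; p² − 142·q² = 17161 − 17182 = -21.
  k = 3: m = 10, d = 21, a = ⌊(11 + 10)/21⌋ = 1; p/q = (1·131 + 12)/(1·11 + 1) = 143/12; p² − 142·q² = 20449 − 20448 = 1.
  The first convergent with p² − 142·q² = 1 gives the fundamental solution (x₁, y₁) = (143, 12).
Step 2: Apply the recurrence (x_{n+1}, y_{n+1}) = (x₁x_n + 142y₁y_n, x₁y_n + y₁x_n) repeatedly.
  From (x_1, y_1) = (143, 12): x_2 = 143·143 + 142·12·12 = 40897; y_2 = 143·12 + 12·143 = 3432.
  From (x_2, y_2) = (40897, 3432): x_3 = 143·40897 + 142·12·3432 = 11696399; y_3 = 143·3432 + 12·40897 = 981540.
Step 3: Verify x_3² - 142·y_3² = 136805749567201 - 136805749567200 = 1 (should be 1). ✓

(x_1, y_1) = (143, 12); (x_3, y_3) = (11696399, 981540).


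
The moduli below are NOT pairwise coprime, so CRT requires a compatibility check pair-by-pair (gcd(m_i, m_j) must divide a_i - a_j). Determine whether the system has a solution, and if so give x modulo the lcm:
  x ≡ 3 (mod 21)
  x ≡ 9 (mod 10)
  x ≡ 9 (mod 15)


Moduli 21, 10, 15 are not pairwise coprime, so CRT works modulo lcm(m_i) when all pairwise compatibility conditions hold.
Pairwise compatibility: gcd(m_i, m_j) must divide a_i - a_j for every pair.
Merge one congruence at a time:
  Start: x ≡ 3 (mod 21).
  Combine with x ≡ 9 (mod 10): gcd(21, 10) = 1; 9 - 3 = 6, which IS divisible by 1, so compatible.
    Write x = 3 + 21·t and substitute into x ≡ 9 (mod 10): 21·t ≡ 9 − 3 = 6 (mod 10).
    Reduce coefficients mod 10: 1·t ≡ 6 (mod 10).
    So t ≡ 6 (mod 10).
    Then x = 3 + 21·6 = 129, valid modulo lcm(21, 10) = 210: x ≡ 129 (mod 210).
  Combine with x ≡ 9 (mod 15): gcd(210, 15) = 15; 9 - 129 = -120, which IS divisible by 15, so compatible.
    Write x = 129 + 210·t and substitute into x ≡ 9 (mod 15): 210·t ≡ 9 − 129 = -120 (mod 15).
    Divide the congruence (and modulus) by g = 15: 14·t ≡ -8 (mod 1).
    Modulo 1 every t works; take t = 0.
    Then x = 129 + 210·0 = 129, valid modulo lcm(210, 15) = 210: x ≡ 129 (mod 210).
Verify: 129 mod 21 = 3, 129 mod 10 = 9, 129 mod 15 = 9.

x ≡ 129 (mod 210).


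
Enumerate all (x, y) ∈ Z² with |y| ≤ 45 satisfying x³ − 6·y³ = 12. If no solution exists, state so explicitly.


The equation is x³ - 6y³ = 12. For fixed y, x³ = 6·y³ + 12, so a solution requires the RHS to be a perfect cube.
Strategy: iterate y from -45 to 45, compute RHS = 6·y³ + 12, and check whether it is a (positive or negative) perfect cube.
Check small values of y:
  y = 0: RHS = 12 is not a perfect cube.
  y = 1: RHS = 18 is not a perfect cube.
  y = -1: RHS = 6 is not a perfect cube.
  y = 2: RHS = 60 is not a perfect cube.
  y = -2: RHS = -36 is not a perfect cube.
  y = 3: RHS = 174 is not a perfect cube.
  y = -3: RHS = -150 is not a perfect cube.
Continuing the search up to |y| = 45 finds no solutions either.
No (x, y) in the scanned range satisfies the equation.

No integer solutions with |y| ≤ 45.


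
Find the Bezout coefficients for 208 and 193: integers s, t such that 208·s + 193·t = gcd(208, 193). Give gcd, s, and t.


Euclidean algorithm on (208, 193) — divide until remainder is 0:
  208 = 1 · 193 + 15
  193 = 12 · 15 + 13
  15 = 1 · 13 + 2
  13 = 6 · 2 + 1
  2 = 2 · 1 + 0
gcd(208, 193) = 1.
Track Bezout coefficients alongside the remainders: start with r₀ = 208 = a·1 + b·0 (s = 1, t = 0) and r₁ = 193 = a·0 + b·1 (s = 0, t = 1); each new remainder r_{k+1} = r_{k-1} − q_k·r_k inherits s_{k+1} = s_{k-1} − q_k·s_k, t_{k+1} = t_{k-1} − q_k·t_k, so r_k = a·s_k + b·t_k at every step:
  q = 1: r = 15, s = 1 − 1·0 = 1, t = 0 − 1·1 = -1  (check: 208·1 + 193·(-1) = 15)
  q = 12: r = 13, s = 0 − 12·1 = -12, t = 1 − 12·(-1) = 13  (check: 208·(-12) + 193·13 = 13)
  q = 1: r = 2, s = 1 − 1·(-12) = 13, t = -1 − 1·13 = -14  (check: 208·13 + 193·(-14) = 2)
  q = 6: r = 1, s = -12 − 6·13 = -90, t = 13 − 6·(-14) = 97  (check: 208·(-90) + 193·97 = 1)
The row with r = 1 (the gcd) gives the Bezout coefficients s = -90, t = 97.
Result: 208 · (-90) + 193 · (97) = 1.

gcd(208, 193) = 1; s = -90, t = 97 (check: 208·(-90) + 193·97 = 1).


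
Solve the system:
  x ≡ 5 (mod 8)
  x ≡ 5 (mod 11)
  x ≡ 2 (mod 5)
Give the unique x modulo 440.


Moduli 8, 11, 5 are pairwise coprime; by CRT there is a unique solution modulo M = 8 · 11 · 5 = 440.
Solve pairwise, accumulating the modulus:
  Start with x ≡ 5 (mod 8).
  Combine with x ≡ 5 (mod 11): since gcd(8, 11) = 1, we get a unique residue mod 88.
    Write x = 5 + 8·t and substitute into x ≡ 5 (mod 11): 8·t ≡ 5 − 5 = 0 (mod 11).
    The inverse of 8 mod 11 is 7 (since 8·7 = 56 = 5·11 + 1), so t ≡ 7·0 = 0 ≡ 0 (mod 11).
    Then x = 5 + 8·0 = 5, valid modulo lcm(8, 11) = 88: x ≡ 5 (mod 88).
  Combine with x ≡ 2 (mod 5): since gcd(88, 5) = 1, we get a unique residue mod 440.
    Write x = 5 + 88·t and substitute into x ≡ 2 (mod 5): 88·t ≡ 2 − 5 = -3 (mod 5).
    Reduce coefficients mod 5: 3·t ≡ 2 (mod 5).
    The inverse of 3 mod 5 is 2 (since 3·2 = 6 = 1·5 + 1), so t ≡ 2·2 = 4 ≡ 4 (mod 5).
    Then x = 5 + 88·4 = 357, valid modulo lcm(88, 5) = 440: x ≡ 357 (mod 440).
Verify: 357 mod 8 = 5 ✓, 357 mod 11 = 5 ✓, 357 mod 5 = 2 ✓.

x ≡ 357 (mod 440).


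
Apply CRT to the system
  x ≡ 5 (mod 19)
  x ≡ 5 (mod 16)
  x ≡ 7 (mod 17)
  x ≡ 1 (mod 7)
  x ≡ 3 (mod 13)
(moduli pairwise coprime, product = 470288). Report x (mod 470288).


Product of moduli M = 19 · 16 · 17 · 7 · 13 = 470288.
Merge one congruence at a time:
  Start: x ≡ 5 (mod 19).
  Combine with x ≡ 5 (mod 16); new modulus lcm = 304.
    Write x = 5 + 19·t and substitute into x ≡ 5 (mod 16): 19·t ≡ 5 − 5 = 0 (mod 16).
    Reduce coefficients mod 16: 3·t ≡ 0 (mod 16).
    The inverse of 3 mod 16 is 11 (since 3·11 = 33 = 2·16 + 1), so t ≡ 11·0 = 0 ≡ 0 (mod 16).
    Then x = 5 + 19·0 = 5, valid modulo lcm(19, 16) = 304: x ≡ 5 (mod 304).
  Combine with x ≡ 7 (mod 17); new modulus lcm = 5168.
    Write x = 5 + 304·t and substitute into x ≡ 7 (mod 17): 304·t ≡ 7 − 5 = 2 (mod 17).
    Reduce coefficients mod 17: 15·t ≡ 2 (mod 17).
    The inverse of 15 mod 17 is 8 (since 15·8 = 120 = 7·17 + 1), so t ≡ 8·2 = 16 ≡ 16 (mod 17).
    Then x = 5 + 304·16 = 4869, valid modulo lcm(304, 17) = 5168: x ≡ 4869 (mod 5168).
  Combine with x ≡ 1 (mod 7); new modulus lcm = 36176.
    Write x = 4869 + 5168·t and substitute into x ≡ 1 (mod 7): 5168·t ≡ 1 − 4869 = -4868 (mod 7).
    Reduce coefficients mod 7: 2·t ≡ 4 (mod 7).
    The inverse of 2 mod 7 is 4 (since 2·4 = 8 = 1·7 + 1), so t ≡ 4·4 = 16 ≡ 2 (mod 7).
    Then x = 4869 + 5168·2 = 15205, valid modulo lcm(5168, 7) = 36176: x ≡ 15205 (mod 36176).
  Combine with x ≡ 3 (mod 13); new modulus lcm = 470288.
    Write x = 15205 + 36176·t and substitute into x ≡ 3 (mod 13): 36176·t ≡ 3 − 15205 = -15202 (mod 13).
    Reduce coefficients mod 13: 10·t ≡ 8 (mod 13).
    The inverse of 10 mod 13 is 4 (since 10·4 = 40 = 3·13 + 1), so t ≡ 4·8 = 32 ≡ 6 (mod 13).
    Then x = 15205 + 36176·6 = 232261, valid modulo lcm(36176, 13) = 470288: x ≡ 232261 (mod 470288).
Verify against each original: 232261 mod 19 = 5, 232261 mod 16 = 5, 232261 mod 17 = 7, 232261 mod 7 = 1, 232261 mod 13 = 3.

x ≡ 232261 (mod 470288).


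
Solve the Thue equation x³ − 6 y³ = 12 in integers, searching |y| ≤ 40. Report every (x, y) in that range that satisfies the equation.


The equation is x³ - 6y³ = 12. For fixed y, x³ = 6·y³ + 12, so a solution requires the RHS to be a perfect cube.
Strategy: iterate y from -40 to 40, compute RHS = 6·y³ + 12, and check whether it is a (positive or negative) perfect cube.
Check small values of y:
  y = 0: RHS = 12 is not a perfect cube.
  y = 1: RHS = 18 is not a perfect cube.
  y = -1: RHS = 6 is not a perfect cube.
  y = 2: RHS = 60 is not a perfect cube.
  y = -2: RHS = -36 is not a perfect cube.
  y = 3: RHS = 174 is not a perfect cube.
  y = -3: RHS = -150 is not a perfect cube.
Continuing the search up to |y| = 40 finds no solutions either.
No (x, y) in the scanned range satisfies the equation.

No integer solutions with |y| ≤ 40.


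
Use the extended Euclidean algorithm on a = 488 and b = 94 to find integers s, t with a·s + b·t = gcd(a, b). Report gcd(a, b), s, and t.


Euclidean algorithm on (488, 94) — divide until remainder is 0:
  488 = 5 · 94 + 18
  94 = 5 · 18 + 4
  18 = 4 · 4 + 2
  4 = 2 · 2 + 0
gcd(488, 94) = 2.
Track Bezout coefficients alongside the remainders: start with r₀ = 488 = a·1 + b·0 (s = 1, t = 0) and r₁ = 94 = a·0 + b·1 (s = 0, t = 1); each new remainder r_{k+1} = r_{k-1} − q_k·r_k inherits s_{k+1} = s_{k-1} − q_k·s_k, t_{k+1} = t_{k-1} − q_k·t_k, so r_k = a·s_k + b·t_k at every step:
  q = 5: r = 18, s = 1 − 5·0 = 1, t = 0 − 5·1 = -5  (check: 488·1 + 94·(-5) = 18)
  q = 5: r = 4, s = 0 − 5·1 = -5, t = 1 − 5·(-5) = 26  (check: 488·(-5) + 94·26 = 4)
  q = 4: r = 2, s = 1 − 4·(-5) = 21, t = -5 − 4·26 = -109  (check: 488·21 + 94·(-109) = 2)
The row with r = 2 (the gcd) gives the Bezout coefficients s = 21, t = -109.
Result: 488 · (21) + 94 · (-109) = 2.

gcd(488, 94) = 2; s = 21, t = -109 (check: 488·21 + 94·(-109) = 2).


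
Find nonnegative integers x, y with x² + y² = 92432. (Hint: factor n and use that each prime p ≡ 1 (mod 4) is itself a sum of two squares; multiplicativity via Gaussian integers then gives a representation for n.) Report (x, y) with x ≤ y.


Step 1: Factor n = 92432 = 2^4 · 53 · 109.
Step 2: Check the mod-4 condition on each prime factor: 2 = 2 (special); 53 ≡ 1 (mod 4), exponent 1; 109 ≡ 1 (mod 4), exponent 1.
All primes ≡ 3 (mod 4) appear to even exponent (or don't appear), so by the two-squares theorem n IS expressible as a sum of two squares.
Step 3: Build a representation. Group n = k² · m with k = 4 and m = 53 · 109 = 5777 (a product of primes ≡ 1 (mod 4)); a representation of m scales to one of n via (k·x)² + (k·y)² = k²(x² + y²). Each prime p ≡ 1 (mod 4) is itself a sum of two squares; find a² by testing p − a² for a perfect square:
  53: 53 − 1² = 52, 53 − 2² = 49 = 7² ⇒ 53 = 2² + 7².
  109: 109 − 1² = 108, 109 − 2² = 105, 109 − 3² = 100 = 10² ⇒ 109 = 3² + 10².
  Combine using the Brahmagupta–Fibonacci identity (a² + b²)(c² + d²) = (ac − bd)² + (ad + bc)² = (ac + bd)² + (ad − bc)²:
  53 · 109 = 5777: from (2² + 7²)(3² + 10²), take (2·3 − 7·10, 2·10 + 7·3) = (6 − 70, 20 + 21) = (-64, 41); dropping signs (only squares matter) gives (64, 41); check 64² + 41² = 4096 + 1681 = 5777 ✓.
  Scale by k = 4: (4·64, 4·41) = (256, 164).
Step 4: Order so x ≤ y and verify: 164² + 256² = 26896 + 65536 = 92432 = n. ✓

n = 92432 = 164² + 256² (one valid representation with x ≤ y).


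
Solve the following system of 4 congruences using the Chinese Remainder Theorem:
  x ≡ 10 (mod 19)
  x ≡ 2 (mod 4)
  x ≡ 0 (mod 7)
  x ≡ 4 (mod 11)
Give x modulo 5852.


Product of moduli M = 19 · 4 · 7 · 11 = 5852.
Merge one congruence at a time:
  Start: x ≡ 10 (mod 19).
  Combine with x ≡ 2 (mod 4); new modulus lcm = 76.
    Write x = 10 + 19·t and substitute into x ≡ 2 (mod 4): 19·t ≡ 2 − 10 = -8 (mod 4).
    Reduce coefficients mod 4: 3·t ≡ 0 (mod 4).
    The inverse of 3 mod 4 is 3 (since 3·3 = 9 = 2·4 + 1), so t ≡ 3·0 = 0 ≡ 0 (mod 4).
    Then x = 10 + 19·0 = 10, valid modulo lcm(19, 4) = 76: x ≡ 10 (mod 76).
  Combine with x ≡ 0 (mod 7); new modulus lcm = 532.
    Write x = 10 + 76·t and substitute into x ≡ 0 (mod 7): 76·t ≡ 0 − 10 = -10 (mod 7).
    Reduce coefficients mod 7: 6·t ≡ 4 (mod 7).
    The inverse of 6 mod 7 is 6 (since 6·6 = 36 = 5·7 + 1), so t ≡ 6·4 = 24 ≡ 3 (mod 7).
    Then x = 10 + 76·3 = 238, valid modulo lcm(76, 7) = 532: x ≡ 238 (mod 532).
  Combine with x ≡ 4 (mod 11); new modulus lcm = 5852.
    Write x = 238 + 532·t and substitute into x ≡ 4 (mod 11): 532·t ≡ 4 − 238 = -234 (mod 11).
    Reduce coefficients mod 11: 4·t ≡ 8 (mod 11).
    The inverse of 4 mod 11 is 3 (since 4·3 = 12 = 1·11 + 1), so t ≡ 3·8 = 24 ≡ 2 (mod 11).
    Then x = 238 + 532·2 = 1302, valid modulo lcm(532, 11) = 5852: x ≡ 1302 (mod 5852).
Verify against each original: 1302 mod 19 = 10, 1302 mod 4 = 2, 1302 mod 7 = 0, 1302 mod 11 = 4.

x ≡ 1302 (mod 5852).


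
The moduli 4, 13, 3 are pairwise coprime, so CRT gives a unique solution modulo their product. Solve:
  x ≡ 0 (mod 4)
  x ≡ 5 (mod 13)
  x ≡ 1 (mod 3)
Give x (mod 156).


Moduli 4, 13, 3 are pairwise coprime; by CRT there is a unique solution modulo M = 4 · 13 · 3 = 156.
Solve pairwise, accumulating the modulus:
  Start with x ≡ 0 (mod 4).
  Combine with x ≡ 5 (mod 13): since gcd(4, 13) = 1, we get a unique residue mod 52.
    Write x = 0 + 4·t and substitute into x ≡ 5 (mod 13): 4·t ≡ 5 − 0 = 5 (mod 13).
    The inverse of 4 mod 13 is 10 (since 4·10 = 40 = 3·13 + 1), so t ≡ 10·5 = 50 ≡ 11 (mod 13).
    Then x = 0 + 4·11 = 44, valid modulo lcm(4, 13) = 52: x ≡ 44 (mod 52).
  Combine with x ≡ 1 (mod 3): since gcd(52, 3) = 1, we get a unique residue mod 156.
    Write x = 44 + 52·t and substitute into x ≡ 1 (mod 3): 52·t ≡ 1 − 44 = -43 (mod 3).
    Reduce coefficients mod 3: 1·t ≡ 2 (mod 3).
    So t ≡ 2 (mod 3).
    Then x = 44 + 52·2 = 148, valid modulo lcm(52, 3) = 156: x ≡ 148 (mod 156).
Verify: 148 mod 4 = 0 ✓, 148 mod 13 = 5 ✓, 148 mod 3 = 1 ✓.

x ≡ 148 (mod 156).


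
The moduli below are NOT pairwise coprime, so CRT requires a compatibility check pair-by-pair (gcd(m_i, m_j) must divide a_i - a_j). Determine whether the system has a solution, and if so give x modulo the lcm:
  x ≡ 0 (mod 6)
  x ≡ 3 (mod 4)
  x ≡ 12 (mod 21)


Moduli 6, 4, 21 are not pairwise coprime, so CRT works modulo lcm(m_i) when all pairwise compatibility conditions hold.
Pairwise compatibility: gcd(m_i, m_j) must divide a_i - a_j for every pair.
Merge one congruence at a time:
  Start: x ≡ 0 (mod 6).
  Combine with x ≡ 3 (mod 4): gcd(6, 4) = 2, and 3 - 0 = 3 is NOT divisible by 2.
    ⇒ system is inconsistent (no integer solution).

No solution (the system is inconsistent).


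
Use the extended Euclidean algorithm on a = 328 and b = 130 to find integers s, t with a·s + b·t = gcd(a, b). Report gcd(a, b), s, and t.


Euclidean algorithm on (328, 130) — divide until remainder is 0:
  328 = 2 · 130 + 68
  130 = 1 · 68 + 62
  68 = 1 · 62 + 6
  62 = 10 · 6 + 2
  6 = 3 · 2 + 0
gcd(328, 130) = 2.
Track Bezout coefficients alongside the remainders: start with r₀ = 328 = a·1 + b·0 (s = 1, t = 0) and r₁ = 130 = a·0 + b·1 (s = 0, t = 1); each new remainder r_{k+1} = r_{k-1} − q_k·r_k inherits s_{k+1} = s_{k-1} − q_k·s_k, t_{k+1} = t_{k-1} − q_k·t_k, so r_k = a·s_k + b·t_k at every step:
  q = 2: r = 68, s = 1 − 2·0 = 1, t = 0 − 2·1 = -2  (check: 328·1 + 130·(-2) = 68)
  q = 1: r = 62, s = 0 − 1·1 = -1, t = 1 − 1·(-2) = 3  (check: 328·(-1) + 130·3 = 62)
  q = 1: r = 6, s = 1 − 1·(-1) = 2, t = -2 − 1·3 = -5  (check: 328·2 + 130·(-5) = 6)
  q = 10: r = 2, s = -1 − 10·2 = -21, t = 3 − 10·(-5) = 53  (check: 328·(-21) + 130·53 = 2)
The row with r = 2 (the gcd) gives the Bezout coefficients s = -21, t = 53.
Result: 328 · (-21) + 130 · (53) = 2.

gcd(328, 130) = 2; s = -21, t = 53 (check: 328·(-21) + 130·53 = 2).


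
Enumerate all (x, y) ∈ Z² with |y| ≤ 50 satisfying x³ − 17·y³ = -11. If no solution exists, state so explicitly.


The equation is x³ - 17y³ = -11. For fixed y, x³ = 17·y³ − 11, so a solution requires the RHS to be a perfect cube.
Strategy: iterate y from -50 to 50, compute RHS = 17·y³ − 11, and check whether it is a (positive or negative) perfect cube.
Check small values of y:
  y = 0: RHS = -11 is not a perfect cube.
  y = 1: RHS = 6 is not a perfect cube.
  y = -1: RHS = -28 is not a perfect cube.
  y = 2: RHS = 125 = (5)³ ⇒ x = 5 works.
  y = -2: RHS = -147 is not a perfect cube.
  y = 3: RHS = 448 is not a perfect cube.
  y = -3: RHS = -470 is not a perfect cube.
Continuing the search up to |y| = 50 finds no further solutions beyond those listed.
Collected solutions: (5, 2).

Solutions (with |y| ≤ 50): (5, 2).


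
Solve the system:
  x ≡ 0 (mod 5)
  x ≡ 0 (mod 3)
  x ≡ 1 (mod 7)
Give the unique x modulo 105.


Moduli 5, 3, 7 are pairwise coprime; by CRT there is a unique solution modulo M = 5 · 3 · 7 = 105.
Solve pairwise, accumulating the modulus:
  Start with x ≡ 0 (mod 5).
  Combine with x ≡ 0 (mod 3): since gcd(5, 3) = 1, we get a unique residue mod 15.
    Write x = 0 + 5·t and substitute into x ≡ 0 (mod 3): 5·t ≡ 0 − 0 = 0 (mod 3).
    Reduce coefficients mod 3: 2·t ≡ 0 (mod 3).
    The inverse of 2 mod 3 is 2 (since 2·2 = 4 = 1·3 + 1), so t ≡ 2·0 = 0 ≡ 0 (mod 3).
    Then x = 0 + 5·0 = 0, valid modulo lcm(5, 3) = 15: x ≡ 0 (mod 15).
  Combine with x ≡ 1 (mod 7): since gcd(15, 7) = 1, we get a unique residue mod 105.
    Write x = 0 + 15·t and substitute into x ≡ 1 (mod 7): 15·t ≡ 1 − 0 = 1 (mod 7).
    Reduce coefficients mod 7: 1·t ≡ 1 (mod 7).
    So t ≡ 1 (mod 7).
    Then x = 0 + 15·1 = 15, valid modulo lcm(15, 7) = 105: x ≡ 15 (mod 105).
Verify: 15 mod 5 = 0 ✓, 15 mod 3 = 0 ✓, 15 mod 7 = 1 ✓.

x ≡ 15 (mod 105).


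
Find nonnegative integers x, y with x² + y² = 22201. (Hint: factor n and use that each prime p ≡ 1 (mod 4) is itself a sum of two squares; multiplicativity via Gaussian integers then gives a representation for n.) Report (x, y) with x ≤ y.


Step 1: Factor n = 22201 = 149^2.
Step 2: Check the mod-4 condition on each prime factor: 149 ≡ 1 (mod 4), exponent 2.
All primes ≡ 3 (mod 4) appear to even exponent (or don't appear), so by the two-squares theorem n IS expressible as a sum of two squares.
Step 3: Build a representation. Here n = 149 · 149 is a product of primes ≡ 1 (mod 4). Each prime p ≡ 1 (mod 4) is itself a sum of two squares; find a² by testing p − a² for a perfect square:
  149: 149 − 1² = 148, 149 − 2² = 145, 149 − 3² = 140, 149 − 4² = 133, 149 − 5² = 124, 149 − 6² = 113, 149 − 7² = 100 = 10² ⇒ 149 = 7² + 10².
  Combine using the Brahmagupta–Fibonacci identity (a² + b²)(c² + d²) = (ac − bd)² + (ad + bc)² = (ac + bd)² + (ad − bc)²:
  149 · 149 = 22201: from (7² + 10²)(7² + 10²), take (7·7 − 10·10, 7·10 + 10·7) = (49 − 100, 70 + 70) = (-51, 140); dropping signs (only squares matter) gives (51, 140); check 51² + 140² = 2601 + 19600 = 22201 ✓.
Step 4: Order so x ≤ y and verify: 51² + 140² = 2601 + 19600 = 22201 = n. ✓

n = 22201 = 51² + 140² (one valid representation with x ≤ y).


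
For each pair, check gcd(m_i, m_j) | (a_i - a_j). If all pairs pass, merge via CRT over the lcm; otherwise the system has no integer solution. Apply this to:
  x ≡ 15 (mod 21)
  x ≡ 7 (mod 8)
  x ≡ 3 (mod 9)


Moduli 21, 8, 9 are not pairwise coprime, so CRT works modulo lcm(m_i) when all pairwise compatibility conditions hold.
Pairwise compatibility: gcd(m_i, m_j) must divide a_i - a_j for every pair.
Merge one congruence at a time:
  Start: x ≡ 15 (mod 21).
  Combine with x ≡ 7 (mod 8): gcd(21, 8) = 1; 7 - 15 = -8, which IS divisible by 1, so compatible.
    Write x = 15 + 21·t and substitute into x ≡ 7 (mod 8): 21·t ≡ 7 − 15 = -8 (mod 8).
    Reduce coefficients mod 8: 5·t ≡ 0 (mod 8).
    The inverse of 5 mod 8 is 5 (since 5·5 = 25 = 3·8 + 1), so t ≡ 5·0 = 0 ≡ 0 (mod 8).
    Then x = 15 + 21·0 = 15, valid modulo lcm(21, 8) = 168: x ≡ 15 (mod 168).
  Combine with x ≡ 3 (mod 9): gcd(168, 9) = 3; 3 - 15 = -12, which IS divisible by 3, so compatible.
    Write x = 15 + 168·t and substitute into x ≡ 3 (mod 9): 168·t ≡ 3 − 15 = -12 (mod 9).
    Divide the congruence (and modulus) by g = 3: 56·t ≡ -4 (mod 3).
    Reduce coefficients mod 3: 2·t ≡ 2 (mod 3).
    The inverse of 2 mod 3 is 2 (since 2·2 = 4 = 1·3 + 1), so t ≡ 2·2 = 4 ≡ 1 (mod 3).
    Then x = 15 + 168·1 = 183, valid modulo lcm(168, 9) = 504: x ≡ 183 (mod 504).
Verify: 183 mod 21 = 15, 183 mod 8 = 7, 183 mod 9 = 3.

x ≡ 183 (mod 504).


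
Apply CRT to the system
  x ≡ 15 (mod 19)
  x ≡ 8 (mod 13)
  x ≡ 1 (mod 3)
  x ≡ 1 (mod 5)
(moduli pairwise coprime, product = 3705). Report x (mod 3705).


Product of moduli M = 19 · 13 · 3 · 5 = 3705.
Merge one congruence at a time:
  Start: x ≡ 15 (mod 19).
  Combine with x ≡ 8 (mod 13); new modulus lcm = 247.
    Write x = 15 + 19·t and substitute into x ≡ 8 (mod 13): 19·t ≡ 8 − 15 = -7 (mod 13).
    Reduce coefficients mod 13: 6·t ≡ 6 (mod 13).
    The inverse of 6 mod 13 is 11 (since 6·11 = 66 = 5·13 + 1), so t ≡ 11·6 = 66 ≡ 1 (mod 13).
    Then x = 15 + 19·1 = 34, valid modulo lcm(19, 13) = 247: x ≡ 34 (mod 247).
  Combine with x ≡ 1 (mod 3); new modulus lcm = 741.
    Write x = 34 + 247·t and substitute into x ≡ 1 (mod 3): 247·t ≡ 1 − 34 = -33 (mod 3).
    Reduce coefficients mod 3: 1·t ≡ 0 (mod 3).
    So t ≡ 0 (mod 3).
    Then x = 34 + 247·0 = 34, valid modulo lcm(247, 3) = 741: x ≡ 34 (mod 741).
  Combine with x ≡ 1 (mod 5); new modulus lcm = 3705.
    Write x = 34 + 741·t and substitute into x ≡ 1 (mod 5): 741·t ≡ 1 − 34 = -33 (mod 5).
    Reduce coefficients mod 5: 1·t ≡ 2 (mod 5).
    So t ≡ 2 (mod 5).
    Then x = 34 + 741·2 = 1516, valid modulo lcm(741, 5) = 3705: x ≡ 1516 (mod 3705).
Verify against each original: 1516 mod 19 = 15, 1516 mod 13 = 8, 1516 mod 3 = 1, 1516 mod 5 = 1.

x ≡ 1516 (mod 3705).


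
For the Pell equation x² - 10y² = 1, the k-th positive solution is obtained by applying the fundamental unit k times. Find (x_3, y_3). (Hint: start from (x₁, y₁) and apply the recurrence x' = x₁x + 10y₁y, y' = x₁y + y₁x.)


Step 1: Find the fundamental solution (x₁, y₁) of x² - 10y² = 1.
  Expand √10 as a continued fraction. a₀ = ⌊√10⌋ = 3; iterate m_{k+1} = d_k·a_k − m_k, d_{k+1} = (10 − m_{k+1}²)/d_k, a_{k+1} = ⌊(a₀ + m_{k+1})/d_{k+1}⌋ (starting m₀ = 0, d₀ = 1), with convergents p_k = a_k·p_{k-1} + p_{k-2}, q_k = a_k·q_{k-1} + q_{k-2} (p₋₁ = 1, q₋₁ = 0):
  k = 0: a₀ = 3; p₀/q₀ = 3/1; p₀² − 10·q₀² = 9 − 10 = -1.
  k = 1: m = 3, d = 1, a = ⌊(3 + 3)/1⌋ = 6; p/q = (6·3 + 1)/(6·1 + 0) = 19/6; p² − 10·q² = 361 − 360 = 1.
  The first convergent with p² − 10·q² = 1 gives the fundamental solution (x₁, y₁) = (19, 6).
Step 2: Apply the recurrence (x_{n+1}, y_{n+1}) = (x₁x_n + 10y₁y_n, x₁y_n + y₁x_n) repeatedly.
  From (x_1, y_1) = (19, 6): x_2 = 19·19 + 10·6·6 = 721; y_2 = 19·6 + 6·19 = 228.
  From (x_2, y_2) = (721, 228): x_3 = 19·721 + 10·6·228 = 27379; y_3 = 19·228 + 6·721 = 8658.
Step 3: Verify x_3² - 10·y_3² = 749609641 - 749609640 = 1 (should be 1). ✓

(x_1, y_1) = (19, 6); (x_3, y_3) = (27379, 8658).


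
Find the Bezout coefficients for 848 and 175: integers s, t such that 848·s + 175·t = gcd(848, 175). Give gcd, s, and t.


Euclidean algorithm on (848, 175) — divide until remainder is 0:
  848 = 4 · 175 + 148
  175 = 1 · 148 + 27
  148 = 5 · 27 + 13
  27 = 2 · 13 + 1
  13 = 13 · 1 + 0
gcd(848, 175) = 1.
Track Bezout coefficients alongside the remainders: start with r₀ = 848 = a·1 + b·0 (s = 1, t = 0) and r₁ = 175 = a·0 + b·1 (s = 0, t = 1); each new remainder r_{k+1} = r_{k-1} − q_k·r_k inherits s_{k+1} = s_{k-1} − q_k·s_k, t_{k+1} = t_{k-1} − q_k·t_k, so r_k = a·s_k + b·t_k at every step:
  q = 4: r = 148, s = 1 − 4·0 = 1, t = 0 − 4·1 = -4  (check: 848·1 + 175·(-4) = 148)
  q = 1: r = 27, s = 0 − 1·1 = -1, t = 1 − 1·(-4) = 5  (check: 848·(-1) + 175·5 = 27)
  q = 5: r = 13, s = 1 − 5·(-1) = 6, t = -4 − 5·5 = -29  (check: 848·6 + 175·(-29) = 13)
  q = 2: r = 1, s = -1 − 2·6 = -13, t = 5 − 2·(-29) = 63  (check: 848·(-13) + 175·63 = 1)
The row with r = 1 (the gcd) gives the Bezout coefficients s = -13, t = 63.
Result: 848 · (-13) + 175 · (63) = 1.

gcd(848, 175) = 1; s = -13, t = 63 (check: 848·(-13) + 175·63 = 1).


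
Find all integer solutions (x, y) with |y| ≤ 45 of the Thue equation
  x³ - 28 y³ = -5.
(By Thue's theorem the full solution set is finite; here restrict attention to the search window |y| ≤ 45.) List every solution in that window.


The equation is x³ - 28y³ = -5. For fixed y, x³ = 28·y³ − 5, so a solution requires the RHS to be a perfect cube.
Strategy: iterate y from -45 to 45, compute RHS = 28·y³ − 5, and check whether it is a (positive or negative) perfect cube.
Check small values of y:
  y = 0: RHS = -5 is not a perfect cube.
  y = 1: RHS = 23 is not a perfect cube.
  y = -1: RHS = -33 is not a perfect cube.
  y = 2: RHS = 219 is not a perfect cube.
  y = -2: RHS = -229 is not a perfect cube.
  y = 3: RHS = 751 is not a perfect cube.
  y = -3: RHS = -761 is not a perfect cube.
Continuing the search up to |y| = 45 finds no solutions either.
No (x, y) in the scanned range satisfies the equation.

No integer solutions with |y| ≤ 45.


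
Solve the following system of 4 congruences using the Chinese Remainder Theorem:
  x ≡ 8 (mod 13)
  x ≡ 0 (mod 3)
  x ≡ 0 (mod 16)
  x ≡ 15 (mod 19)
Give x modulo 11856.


Product of moduli M = 13 · 3 · 16 · 19 = 11856.
Merge one congruence at a time:
  Start: x ≡ 8 (mod 13).
  Combine with x ≡ 0 (mod 3); new modulus lcm = 39.
    Write x = 8 + 13·t and substitute into x ≡ 0 (mod 3): 13·t ≡ 0 − 8 = -8 (mod 3).
    Reduce coefficients mod 3: 1·t ≡ 1 (mod 3).
    So t ≡ 1 (mod 3).
    Then x = 8 + 13·1 = 21, valid modulo lcm(13, 3) = 39: x ≡ 21 (mod 39).
  Combine with x ≡ 0 (mod 16); new modulus lcm = 624.
    Write x = 21 + 39·t and substitute into x ≡ 0 (mod 16): 39·t ≡ 0 − 21 = -21 (mod 16).
    Reduce coefficients mod 16: 7·t ≡ 11 (mod 16).
    The inverse of 7 mod 16 is 7 (since 7·7 = 49 = 3·16 + 1), so t ≡ 7·11 = 77 ≡ 13 (mod 16).
    Then x = 21 + 39·13 = 528, valid modulo lcm(39, 16) = 624: x ≡ 528 (mod 624).
  Combine with x ≡ 15 (mod 19); new modulus lcm = 11856.
    Write x = 528 + 624·t and substitute into x ≡ 15 (mod 19): 624·t ≡ 15 − 528 = -513 (mod 19).
    Reduce coefficients mod 19: 16·t ≡ 0 (mod 19).
    The inverse of 16 mod 19 is 6 (since 16·6 = 96 = 5·19 + 1), so t ≡ 6·0 = 0 ≡ 0 (mod 19).
    Then x = 528 + 624·0 = 528, valid modulo lcm(624, 19) = 11856: x ≡ 528 (mod 11856).
Verify against each original: 528 mod 13 = 8, 528 mod 3 = 0, 528 mod 16 = 0, 528 mod 19 = 15.

x ≡ 528 (mod 11856).


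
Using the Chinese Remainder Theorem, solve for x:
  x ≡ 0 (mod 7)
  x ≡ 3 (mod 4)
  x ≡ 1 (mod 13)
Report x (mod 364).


Moduli 7, 4, 13 are pairwise coprime; by CRT there is a unique solution modulo M = 7 · 4 · 13 = 364.
Solve pairwise, accumulating the modulus:
  Start with x ≡ 0 (mod 7).
  Combine with x ≡ 3 (mod 4): since gcd(7, 4) = 1, we get a unique residue mod 28.
    Write x = 0 + 7·t and substitute into x ≡ 3 (mod 4): 7·t ≡ 3 − 0 = 3 (mod 4).
    Reduce coefficients mod 4: 3·t ≡ 3 (mod 4).
    The inverse of 3 mod 4 is 3 (since 3·3 = 9 = 2·4 + 1), so t ≡ 3·3 = 9 ≡ 1 (mod 4).
    Then x = 0 + 7·1 = 7, valid modulo lcm(7, 4) = 28: x ≡ 7 (mod 28).
  Combine with x ≡ 1 (mod 13): since gcd(28, 13) = 1, we get a unique residue mod 364.
    Write x = 7 + 28·t and substitute into x ≡ 1 (mod 13): 28·t ≡ 1 − 7 = -6 (mod 13).
    Reduce coefficients mod 13: 2·t ≡ 7 (mod 13).
    The inverse of 2 mod 13 is 7 (since 2·7 = 14 = 1·13 + 1), so t ≡ 7·7 = 49 ≡ 10 (mod 13).
    Then x = 7 + 28·10 = 287, valid modulo lcm(28, 13) = 364: x ≡ 287 (mod 364).
Verify: 287 mod 7 = 0 ✓, 287 mod 4 = 3 ✓, 287 mod 13 = 1 ✓.

x ≡ 287 (mod 364).


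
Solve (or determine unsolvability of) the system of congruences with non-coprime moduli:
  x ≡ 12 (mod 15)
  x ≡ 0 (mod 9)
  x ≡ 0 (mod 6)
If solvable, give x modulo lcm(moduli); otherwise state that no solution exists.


Moduli 15, 9, 6 are not pairwise coprime, so CRT works modulo lcm(m_i) when all pairwise compatibility conditions hold.
Pairwise compatibility: gcd(m_i, m_j) must divide a_i - a_j for every pair.
Merge one congruence at a time:
  Start: x ≡ 12 (mod 15).
  Combine with x ≡ 0 (mod 9): gcd(15, 9) = 3; 0 - 12 = -12, which IS divisible by 3, so compatible.
    Write x = 12 + 15·t and substitute into x ≡ 0 (mod 9): 15·t ≡ 0 − 12 = -12 (mod 9).
    Divide the congruence (and modulus) by g = 3: 5·t ≡ -4 (mod 3).
    Reduce coefficients mod 3: 2·t ≡ 2 (mod 3).
    The inverse of 2 mod 3 is 2 (since 2·2 = 4 = 1·3 + 1), so t ≡ 2·2 = 4 ≡ 1 (mod 3).
    Then x = 12 + 15·1 = 27, valid modulo lcm(15, 9) = 45: x ≡ 27 (mod 45).
  Combine with x ≡ 0 (mod 6): gcd(45, 6) = 3; 0 - 27 = -27, which IS divisible by 3, so compatible.
    Write x = 27 + 45·t and substitute into x ≡ 0 (mod 6): 45·t ≡ 0 − 27 = -27 (mod 6).
    Divide the congruence (and modulus) by g = 3: 15·t ≡ -9 (mod 2).
    Reduce coefficients mod 2: 1·t ≡ 1 (mod 2).
    So t ≡ 1 (mod 2).
    Then x = 27 + 45·1 = 72, valid modulo lcm(45, 6) = 90: x ≡ 72 (mod 90).
Verify: 72 mod 15 = 12, 72 mod 9 = 0, 72 mod 6 = 0.

x ≡ 72 (mod 90).


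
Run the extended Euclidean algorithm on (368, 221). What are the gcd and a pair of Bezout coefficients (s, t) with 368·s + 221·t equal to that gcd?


Euclidean algorithm on (368, 221) — divide until remainder is 0:
  368 = 1 · 221 + 147
  221 = 1 · 147 + 74
  147 = 1 · 74 + 73
  74 = 1 · 73 + 1
  73 = 73 · 1 + 0
gcd(368, 221) = 1.
Track Bezout coefficients alongside the remainders: start with r₀ = 368 = a·1 + b·0 (s = 1, t = 0) and r₁ = 221 = a·0 + b·1 (s = 0, t = 1); each new remainder r_{k+1} = r_{k-1} − q_k·r_k inherits s_{k+1} = s_{k-1} − q_k·s_k, t_{k+1} = t_{k-1} − q_k·t_k, so r_k = a·s_k + b·t_k at every step:
  q = 1: r = 147, s = 1 − 1·0 = 1, t = 0 − 1·1 = -1  (check: 368·1 + 221·(-1) = 147)
  q = 1: r = 74, s = 0 − 1·1 = -1, t = 1 − 1·(-1) = 2  (check: 368·(-1) + 221·2 = 74)
  q = 1: r = 73, s = 1 − 1·(-1) = 2, t = -1 − 1·2 = -3  (check: 368·2 + 221·(-3) = 73)
  q = 1: r = 1, s = -1 − 1·2 = -3, t = 2 − 1·(-3) = 5  (check: 368·(-3) + 221·5 = 1)
The row with r = 1 (the gcd) gives the Bezout coefficients s = -3, t = 5.
Result: 368 · (-3) + 221 · (5) = 1.

gcd(368, 221) = 1; s = -3, t = 5 (check: 368·(-3) + 221·5 = 1).
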